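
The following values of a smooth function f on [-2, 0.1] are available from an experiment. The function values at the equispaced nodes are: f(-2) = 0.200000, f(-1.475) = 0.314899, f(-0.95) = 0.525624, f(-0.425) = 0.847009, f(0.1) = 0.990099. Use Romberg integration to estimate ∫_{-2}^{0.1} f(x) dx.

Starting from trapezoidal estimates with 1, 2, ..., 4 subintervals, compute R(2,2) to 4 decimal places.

R(0,0) (trapezoid, 1 panel, h=2.1000): 1.249604
R(1,0) (trapezoid, 2 panels, h=1.0500): 1.176707
R(2,0) (trapezoid, 4 panels, h=0.5250): 1.198355
R(1,1) = 1.176707 + (1.176707 − 1.249604)/3 = 1.152408
R(2,1) = 1.198355 + (1.198355 − 1.176707)/3 = 1.205571
R(2,2) = 1.205571 + (1.205571 − 1.152408)/15 = 1.209115

1.2091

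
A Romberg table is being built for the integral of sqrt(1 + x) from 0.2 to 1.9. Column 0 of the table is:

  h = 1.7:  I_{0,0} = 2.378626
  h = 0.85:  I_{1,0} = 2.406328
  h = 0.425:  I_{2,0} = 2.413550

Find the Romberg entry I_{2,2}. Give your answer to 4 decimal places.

2.4160

Richardson extrapolation on the trapezoidal column (denominator 4−1=3):
I_{1,1} = (4·2.406328 − 2.378626) / 3 = 2.415562
I_{2,1} = 2.413550 + (2.413550 − 2.406328)/3 = 2.415957
I_{2,2} = 2.415957 + (2.415957 − 2.415562)/15 = 2.415983
(Column j=1 coincides with Simpson's rule on the same nodes.)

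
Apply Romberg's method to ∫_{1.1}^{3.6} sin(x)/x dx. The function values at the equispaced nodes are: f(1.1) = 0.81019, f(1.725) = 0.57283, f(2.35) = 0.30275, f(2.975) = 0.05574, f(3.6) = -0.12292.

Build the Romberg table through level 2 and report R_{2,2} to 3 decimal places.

R_{0,0} (trapezoid, 1 panel, h=2.5000): 0.85909
R_{1,0} (trapezoid, 2 panels, h=1.2500): 0.80798
R_{2,0} (trapezoid, 4 panels, h=0.6250): 0.79685
R_{1,1} = 0.80798 + (0.80798 − 0.85909)/3 = 0.79094
R_{2,1} = 0.79685 + (0.79685 − 0.80798)/3 = 0.79314
R_{2,2} = 0.79314 + (0.79314 − 0.79094)/15 = 0.79329

0.793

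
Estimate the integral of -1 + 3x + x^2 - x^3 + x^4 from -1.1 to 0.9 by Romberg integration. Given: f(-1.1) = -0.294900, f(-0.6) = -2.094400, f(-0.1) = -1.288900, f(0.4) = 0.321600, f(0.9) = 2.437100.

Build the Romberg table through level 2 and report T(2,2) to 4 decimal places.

-1.2711

T(0,0) (trapezoid, 1 panel, h=2.0000): 2.142200
T(1,0) (trapezoid, 2 panels, h=1.0000): -0.217800
T(2,0) (trapezoid, 4 panels, h=0.5000): -0.995300
T(1,1) = -0.217800 + (-0.217800 − 2.142200)/3 = -1.004467
T(2,1) = -0.995300 + (-0.995300 − (-0.217800))/3 = -1.254467
T(2,2) = -1.254467 + (-1.254467 − (-1.004467))/15 = -1.271134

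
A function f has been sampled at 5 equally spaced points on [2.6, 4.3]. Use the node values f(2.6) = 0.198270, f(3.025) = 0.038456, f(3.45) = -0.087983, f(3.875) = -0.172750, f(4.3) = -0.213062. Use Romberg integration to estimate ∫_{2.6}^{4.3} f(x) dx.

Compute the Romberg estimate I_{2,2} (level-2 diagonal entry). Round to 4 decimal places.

-0.1031

I_{0,0} (trapezoid, 1 panel, h=1.7000): -0.012573
I_{1,0} (trapezoid, 2 panels, h=0.8500): -0.081072
I_{2,0} (trapezoid, 4 panels, h=0.4250): -0.097611
I_{1,1} = -0.081072 + (-0.081072 − (-0.012573))/3 = -0.103905
I_{2,1} = -0.097611 + (-0.097611 − (-0.081072))/3 = -0.103124
I_{2,2} = -0.103124 + (-0.103124 − (-0.103905))/15 = -0.103072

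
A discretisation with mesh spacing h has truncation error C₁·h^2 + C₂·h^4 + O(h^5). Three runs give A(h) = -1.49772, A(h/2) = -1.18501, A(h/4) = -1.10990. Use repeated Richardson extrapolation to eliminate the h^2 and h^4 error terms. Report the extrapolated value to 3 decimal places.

First eliminate the h^2 term (factor 2^2 = 4):
  B₁ = (4·(-1.18501) − (-1.49772))/3 = -1.08077
  B₂ = (4·(-1.10990) − (-1.18501))/3 = -1.08486
Then eliminate the h^4 term (factor 2^4 = 16):
  (16·(-1.08486) − (-1.08077))/15 = -1.08513

-1.085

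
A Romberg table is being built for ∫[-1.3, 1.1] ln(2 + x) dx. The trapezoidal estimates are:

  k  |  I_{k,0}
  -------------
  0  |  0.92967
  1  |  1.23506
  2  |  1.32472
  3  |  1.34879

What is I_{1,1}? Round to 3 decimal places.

Richardson extrapolation on the trapezoidal column (denominator 4−1=3):
I_{1,1} = (4·1.23506 − 0.92967) / 3 = 1.33686

1.337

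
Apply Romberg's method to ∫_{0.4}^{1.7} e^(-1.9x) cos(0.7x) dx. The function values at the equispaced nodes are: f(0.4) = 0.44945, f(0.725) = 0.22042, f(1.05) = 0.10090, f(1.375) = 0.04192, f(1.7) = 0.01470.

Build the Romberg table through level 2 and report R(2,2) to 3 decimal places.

0.186

R(0,0) (trapezoid, 1 panel, h=1.3000): 0.30170
R(1,0) (trapezoid, 2 panels, h=0.6500): 0.21643
R(2,0) (trapezoid, 4 panels, h=0.3250): 0.19348
R(1,1) = 0.21643 + (0.21643 − 0.30170)/3 = 0.18801
R(2,1) = 0.19348 + (0.19348 − 0.21643)/3 = 0.18583
R(2,2) = 0.18583 + (0.18583 − 0.18801)/15 = 0.18568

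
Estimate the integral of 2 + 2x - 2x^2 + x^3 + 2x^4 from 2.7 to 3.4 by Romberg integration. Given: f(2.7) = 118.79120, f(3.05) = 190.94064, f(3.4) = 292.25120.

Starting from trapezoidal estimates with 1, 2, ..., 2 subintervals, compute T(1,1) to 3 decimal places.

137.061

T(0,0) (trapezoid, 1 panel, h=0.7000): 143.86484
T(1,0) (trapezoid, 2 panels, h=0.3500): 138.76164
T(1,1) = 138.76164 + (138.76164 − 143.86484)/3 = 137.06057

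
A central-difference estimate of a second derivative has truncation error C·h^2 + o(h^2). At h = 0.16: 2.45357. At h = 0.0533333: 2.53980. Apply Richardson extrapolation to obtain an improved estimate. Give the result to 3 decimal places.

2.551

Extrapolated value = (9·A(h/3) − A(h)) / (9 − 1)
= (9·2.53980 − 2.45357) / 8
= 20.40463 / 8 = 2.55058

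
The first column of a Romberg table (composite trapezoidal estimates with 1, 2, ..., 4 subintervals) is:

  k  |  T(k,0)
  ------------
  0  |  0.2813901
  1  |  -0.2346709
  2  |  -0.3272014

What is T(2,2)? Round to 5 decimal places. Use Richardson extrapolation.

Richardson extrapolation on the trapezoidal column (denominator 4−1=3):
T(1,1) = -0.2346709 + (-0.2346709 − 0.2813901)/3 = -0.4066912
T(2,1) = (4·(-0.3272014) − (-0.2346709)) / 3 = -0.3580449
T(2,2) = (16·(-0.3580449) − (-0.4066912)) / 15 = -0.3548018
(Column j=1 coincides with Simpson's rule on the same nodes.)

-0.35480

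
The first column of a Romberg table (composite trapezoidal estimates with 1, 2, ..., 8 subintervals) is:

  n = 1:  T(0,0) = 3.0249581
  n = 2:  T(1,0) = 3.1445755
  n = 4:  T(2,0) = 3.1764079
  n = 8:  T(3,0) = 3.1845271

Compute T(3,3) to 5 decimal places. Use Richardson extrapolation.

T(1,1) = 3.1445755 + (3.1445755 − 3.0249581)/3 = 3.1844480
T(2,1) = 3.1764079 + (3.1764079 − 3.1445755)/3 = 3.1870187
T(3,1) = (4·3.1845271 − 3.1764079) / 3 = 3.1872335
T(2,2) = (16·3.1870187 − 3.1844480) / 15 = 3.1871901
T(3,2) = 3.1872335 + (3.1872335 − 3.1870187)/15 = 3.1872478
T(3,3) = 3.1872478 + (3.1872478 − 3.1871901)/63 = 3.1872487
(Column j=1 coincides with Simpson's rule on the same nodes.)

3.18725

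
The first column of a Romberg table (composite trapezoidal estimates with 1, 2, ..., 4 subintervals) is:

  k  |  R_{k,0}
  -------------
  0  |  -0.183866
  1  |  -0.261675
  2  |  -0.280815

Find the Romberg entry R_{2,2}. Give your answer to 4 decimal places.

-0.2872

R_{1,1} = (4·(-0.261675) − (-0.183866)) / 3 = -0.287611
R_{2,1} = (4·(-0.280815) − (-0.261675)) / 3 = -0.287195
R_{2,2} = (16·(-0.287195) − (-0.287611)) / 15 = -0.287167
(Column j=1 coincides with Simpson's rule on the same nodes.)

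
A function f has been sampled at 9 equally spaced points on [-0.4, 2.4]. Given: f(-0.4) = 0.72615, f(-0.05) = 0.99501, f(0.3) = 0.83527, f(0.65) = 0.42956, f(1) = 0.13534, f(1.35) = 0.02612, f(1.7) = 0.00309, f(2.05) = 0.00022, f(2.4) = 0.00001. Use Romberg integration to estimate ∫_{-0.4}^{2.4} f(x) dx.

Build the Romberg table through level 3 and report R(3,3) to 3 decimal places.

R(0,0) (trapezoid, 1 panel, h=2.8000): 1.01662
R(1,0) (trapezoid, 2 panels, h=1.4000): 0.69779
R(2,0) (trapezoid, 4 panels, h=0.7000): 0.93575
R(3,0) (trapezoid, 8 panels, h=0.3500): 0.97569
R(1,1) = 0.69779 + (0.69779 − 1.01662)/3 = 0.59151
R(2,1) = 0.93575 + (0.93575 − 0.69779)/3 = 1.01507
R(3,1) = 0.97569 + (0.97569 − 0.93575)/3 = 0.98900
R(2,2) = 1.01507 + (1.01507 − 0.59151)/15 = 1.04331
R(3,2) = 0.98900 + (0.98900 − 1.01507)/15 = 0.98726
R(3,3) = 0.98726 + (0.98726 − 1.04331)/63 = 0.98637

0.986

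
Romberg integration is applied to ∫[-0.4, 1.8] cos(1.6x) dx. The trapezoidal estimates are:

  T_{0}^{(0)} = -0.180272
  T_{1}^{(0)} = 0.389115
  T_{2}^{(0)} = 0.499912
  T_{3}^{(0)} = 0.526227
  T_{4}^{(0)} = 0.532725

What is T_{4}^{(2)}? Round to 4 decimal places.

0.5349

Richardson extrapolation on the trapezoidal column (denominator 4−1=3):
T_{3}^{(1)} = 0.526227 + (0.526227 − 0.499912)/3 = 0.534999
T_{4}^{(1)} = 0.532725 + (0.532725 − 0.526227)/3 = 0.534891
T_{4}^{(2)} = 0.534891 + (0.534891 − 0.534999)/15 = 0.534884
(Column j=1 coincides with Simpson's rule on the same nodes.)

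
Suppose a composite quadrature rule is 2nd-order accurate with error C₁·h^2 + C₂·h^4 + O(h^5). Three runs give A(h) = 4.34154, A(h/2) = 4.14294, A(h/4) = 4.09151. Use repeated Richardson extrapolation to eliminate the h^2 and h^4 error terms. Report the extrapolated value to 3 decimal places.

First eliminate the h^2 term (factor 2^2 = 4):
  B₁ = (4·4.14294 − 4.34154)/3 = 4.07674
  B₂ = (4·4.09151 − 4.14294)/3 = 4.07437
Then eliminate the h^4 term (factor 2^4 = 16):
  (16·4.07437 − 4.07674)/15 = 4.07421

4.074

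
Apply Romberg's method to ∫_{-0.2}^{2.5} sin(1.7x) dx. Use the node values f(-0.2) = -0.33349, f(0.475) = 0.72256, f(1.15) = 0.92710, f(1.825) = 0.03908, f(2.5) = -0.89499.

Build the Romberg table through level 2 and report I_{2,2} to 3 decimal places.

I_{0,0} (trapezoid, 1 panel, h=2.7000): -1.65845
I_{1,0} (trapezoid, 2 panels, h=1.3500): 0.42236
I_{2,0} (trapezoid, 4 panels, h=0.6750): 0.72529
I_{1,1} = 0.42236 + (0.42236 − (-1.65845))/3 = 1.11596
I_{2,1} = 0.72529 + (0.72529 − 0.42236)/3 = 0.82627
I_{2,2} = 0.82627 + (0.82627 − 1.11596)/15 = 0.80696

0.807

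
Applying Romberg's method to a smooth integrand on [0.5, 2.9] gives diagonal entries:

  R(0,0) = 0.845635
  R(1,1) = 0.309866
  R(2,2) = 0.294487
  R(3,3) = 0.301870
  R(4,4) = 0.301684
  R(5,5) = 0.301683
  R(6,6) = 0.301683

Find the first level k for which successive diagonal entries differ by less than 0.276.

k = 2

|R(1,1) − R(0,0)| = 0.535769 ≥ 0.276
|R(2,2) − R(1,1)| = 0.015379 < 0.276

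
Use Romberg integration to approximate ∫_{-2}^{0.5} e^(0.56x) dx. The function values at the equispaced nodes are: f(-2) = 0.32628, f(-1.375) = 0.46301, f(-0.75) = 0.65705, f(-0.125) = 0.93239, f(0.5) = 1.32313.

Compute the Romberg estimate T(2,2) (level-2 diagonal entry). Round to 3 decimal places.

T(0,0) (trapezoid, 1 panel, h=2.5000): 2.06176
T(1,0) (trapezoid, 2 panels, h=1.2500): 1.85219
T(2,0) (trapezoid, 4 panels, h=0.6250): 1.79822
T(1,1) = 1.85219 + (1.85219 − 2.06176)/3 = 1.78233
T(2,1) = 1.79822 + (1.79822 − 1.85219)/3 = 1.78023
T(2,2) = 1.78023 + (1.78023 − 1.78233)/15 = 1.78009

1.780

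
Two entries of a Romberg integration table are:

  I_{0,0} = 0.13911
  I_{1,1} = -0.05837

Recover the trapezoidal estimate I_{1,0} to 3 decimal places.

From I_{1,1} = (4·I_{1,0} − I_{0,0})/3, solve for I_{1,0}:
4·I_{1,0} = 3·(-0.05837) + 0.13911 = -0.03600
I_{1,0} = -0.00900

-0.009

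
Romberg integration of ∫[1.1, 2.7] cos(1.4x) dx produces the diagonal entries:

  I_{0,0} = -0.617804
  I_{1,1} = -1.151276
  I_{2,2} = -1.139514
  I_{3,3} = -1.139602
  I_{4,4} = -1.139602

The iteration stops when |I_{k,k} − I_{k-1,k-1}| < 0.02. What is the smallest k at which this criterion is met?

|I_{1,1} − I_{0,0}| = 0.533472 ≥ 0.02
|I_{2,2} − I_{1,1}| = 0.011762 < 0.02

k = 2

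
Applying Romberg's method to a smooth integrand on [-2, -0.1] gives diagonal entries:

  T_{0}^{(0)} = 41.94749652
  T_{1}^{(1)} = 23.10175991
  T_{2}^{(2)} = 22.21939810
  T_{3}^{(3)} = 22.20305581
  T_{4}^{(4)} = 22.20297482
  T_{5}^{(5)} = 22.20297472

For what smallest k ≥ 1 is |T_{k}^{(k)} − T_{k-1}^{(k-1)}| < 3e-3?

|T_{1}^{(1)} − T_{0}^{(0)}| = 18.84573661 ≥ 3e-3
|T_{2}^{(2)} − T_{1}^{(1)}| = 0.88236181 ≥ 3e-3
|T_{3}^{(3)} − T_{2}^{(2)}| = 0.01634229 ≥ 3e-3
|T_{4}^{(4)} − T_{3}^{(3)}| = 0.00008099 < 3e-3

k = 4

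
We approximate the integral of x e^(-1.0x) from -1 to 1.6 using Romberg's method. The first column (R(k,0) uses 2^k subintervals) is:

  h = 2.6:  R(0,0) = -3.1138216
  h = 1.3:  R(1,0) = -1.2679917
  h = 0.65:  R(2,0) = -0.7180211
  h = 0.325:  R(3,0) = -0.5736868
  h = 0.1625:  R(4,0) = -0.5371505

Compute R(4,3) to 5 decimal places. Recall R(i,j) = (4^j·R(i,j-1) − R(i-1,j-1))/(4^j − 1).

-0.52493

Richardson extrapolation on the trapezoidal column (denominator 4−1=3):
R(2,1) = -0.7180211 + (-0.7180211 − (-1.2679917))/3 = -0.5346976
R(3,1) = -0.5736868 + (-0.5736868 − (-0.7180211))/3 = -0.5255754
R(4,1) = -0.5371505 + (-0.5371505 − (-0.5736868))/3 = -0.5249717
R(3,2) = -0.5255754 + (-0.5255754 − (-0.5346976))/15 = -0.5249673
R(4,2) = (16·(-0.5249717) − (-0.5255754)) / 15 = -0.5249315
R(4,3) = (64·(-0.5249315) − (-0.5249673)) / 63 = -0.5249309
(Column j=1 coincides with Simpson's rule on the same nodes.)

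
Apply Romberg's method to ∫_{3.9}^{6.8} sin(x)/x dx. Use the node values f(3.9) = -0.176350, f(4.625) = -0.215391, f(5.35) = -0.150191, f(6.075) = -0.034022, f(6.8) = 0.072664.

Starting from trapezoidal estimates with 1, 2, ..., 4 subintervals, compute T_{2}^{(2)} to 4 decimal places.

T_{0}^{(0)} (trapezoid, 1 panel, h=2.9000): -0.150345
T_{1}^{(0)} (trapezoid, 2 panels, h=1.4500): -0.292949
T_{2}^{(0)} (trapezoid, 4 panels, h=0.7250): -0.327299
T_{1}^{(1)} = -0.292949 + (-0.292949 − (-0.150345))/3 = -0.340484
T_{2}^{(1)} = -0.327299 + (-0.327299 − (-0.292949))/3 = -0.338749
T_{2}^{(2)} = -0.338749 + (-0.338749 − (-0.340484))/15 = -0.338633

-0.3386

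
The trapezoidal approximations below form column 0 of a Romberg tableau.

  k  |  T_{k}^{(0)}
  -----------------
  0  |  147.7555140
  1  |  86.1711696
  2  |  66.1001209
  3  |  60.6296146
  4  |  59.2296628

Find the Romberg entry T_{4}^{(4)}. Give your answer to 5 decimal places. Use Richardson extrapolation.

Richardson extrapolation on the trapezoidal column (denominator 4−1=3):
T_{1}^{(1)} = 86.1711696 + (86.1711696 − 147.7555140)/3 = 65.6430548
T_{2}^{(1)} = (4·66.1001209 − 86.1711696) / 3 = 59.4097713
T_{3}^{(1)} = (4·60.6296146 − 66.1001209) / 3 = 58.8061125
T_{4}^{(1)} = 59.2296628 + (59.2296628 − 60.6296146)/3 = 58.7630122
T_{2}^{(2)} = 59.4097713 + (59.4097713 − 65.6430548)/15 = 58.9942191
T_{3}^{(2)} = 58.8061125 + (58.8061125 − 59.4097713)/15 = 58.7658686
T_{4}^{(2)} = (16·58.7630122 − 58.8061125) / 15 = 58.7601388
T_{3}^{(3)} = 58.7658686 + (58.7658686 − 58.9942191)/63 = 58.7622440
T_{4}^{(3)} = 58.7601388 + (58.7601388 − 58.7658686)/63 = 58.7600479
T_{4}^{(4)} = (256·58.7600479 − 58.7622440) / 255 = 58.7600393
(Column j=1 coincides with Simpson's rule on the same nodes.)

58.76004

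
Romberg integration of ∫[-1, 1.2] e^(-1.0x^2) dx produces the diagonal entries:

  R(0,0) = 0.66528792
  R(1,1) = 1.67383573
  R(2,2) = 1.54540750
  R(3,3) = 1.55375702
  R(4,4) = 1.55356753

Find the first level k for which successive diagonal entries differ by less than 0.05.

k = 3

|R(1,1) − R(0,0)| = 1.00854781 ≥ 0.05
|R(2,2) − R(1,1)| = 0.12842823 ≥ 0.05
|R(3,3) − R(2,2)| = 0.00834952 < 0.05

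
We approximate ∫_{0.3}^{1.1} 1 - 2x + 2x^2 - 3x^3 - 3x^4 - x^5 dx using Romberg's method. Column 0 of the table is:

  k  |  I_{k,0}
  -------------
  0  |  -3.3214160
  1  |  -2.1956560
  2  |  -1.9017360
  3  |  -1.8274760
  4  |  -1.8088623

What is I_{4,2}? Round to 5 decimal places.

Richardson extrapolation on the trapezoidal column (denominator 4−1=3):
I_{3,1} = (4·(-1.8274760) − (-1.9017360)) / 3 = -1.8027227
I_{4,1} = -1.8088623 + (-1.8088623 − (-1.8274760))/3 = -1.8026577
I_{4,2} = (16·(-1.8026577) − (-1.8027227)) / 15 = -1.8026534
(Column j=1 coincides with Simpson's rule on the same nodes.)

-1.80265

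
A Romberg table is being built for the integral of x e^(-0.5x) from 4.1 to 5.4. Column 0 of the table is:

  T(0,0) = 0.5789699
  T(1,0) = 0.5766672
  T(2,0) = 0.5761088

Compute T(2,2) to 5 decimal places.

0.57592

Richardson extrapolation on the trapezoidal column (denominator 4−1=3):
T(1,1) = 0.5766672 + (0.5766672 − 0.5789699)/3 = 0.5758996
T(2,1) = 0.5761088 + (0.5761088 − 0.5766672)/3 = 0.5759227
T(2,2) = (16·0.5759227 − 0.5758996) / 15 = 0.5759242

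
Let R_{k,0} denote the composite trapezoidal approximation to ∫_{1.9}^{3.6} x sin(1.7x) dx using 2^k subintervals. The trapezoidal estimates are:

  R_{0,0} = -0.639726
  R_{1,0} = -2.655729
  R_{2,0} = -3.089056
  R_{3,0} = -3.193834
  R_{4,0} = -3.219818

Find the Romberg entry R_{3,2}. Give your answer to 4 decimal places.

-3.2284

Richardson extrapolation on the trapezoidal column (denominator 4−1=3):
R_{2,1} = -3.089056 + (-3.089056 − (-2.655729))/3 = -3.233498
R_{3,1} = (4·(-3.193834) − (-3.089056)) / 3 = -3.228760
R_{3,2} = -3.228760 + (-3.228760 − (-3.233498))/15 = -3.228444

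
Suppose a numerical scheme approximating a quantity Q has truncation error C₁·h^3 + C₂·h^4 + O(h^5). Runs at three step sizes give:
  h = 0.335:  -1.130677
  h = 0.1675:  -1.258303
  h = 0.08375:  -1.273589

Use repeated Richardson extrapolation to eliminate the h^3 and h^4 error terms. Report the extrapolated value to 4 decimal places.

-1.2757

First eliminate the h^3 term (factor 2^3 = 8):
  B₁ = (8·(-1.258303) − (-1.130677))/7 = -1.276535
  B₂ = (8·(-1.273589) − (-1.258303))/7 = -1.275773
Then eliminate the h^4 term (factor 2^4 = 16):
  (16·(-1.275773) − (-1.276535))/15 = -1.275722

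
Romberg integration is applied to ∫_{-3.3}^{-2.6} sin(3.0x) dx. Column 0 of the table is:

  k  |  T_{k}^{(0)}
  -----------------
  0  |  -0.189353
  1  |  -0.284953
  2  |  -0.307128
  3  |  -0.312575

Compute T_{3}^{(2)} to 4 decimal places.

-0.3144

T_{2}^{(1)} = (4·(-0.307128) − (-0.284953)) / 3 = -0.314520
T_{3}^{(1)} = -0.312575 + (-0.312575 − (-0.307128))/3 = -0.314391
T_{3}^{(2)} = -0.314391 + (-0.314391 − (-0.314520))/15 = -0.314382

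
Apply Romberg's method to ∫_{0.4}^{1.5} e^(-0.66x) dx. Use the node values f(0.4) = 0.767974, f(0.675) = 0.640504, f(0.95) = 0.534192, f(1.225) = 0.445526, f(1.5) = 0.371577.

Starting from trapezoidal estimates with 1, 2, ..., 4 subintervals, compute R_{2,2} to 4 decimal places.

0.6006

R_{0,0} (trapezoid, 1 panel, h=1.1000): 0.626753
R_{1,0} (trapezoid, 2 panels, h=0.5500): 0.607182
R_{2,0} (trapezoid, 4 panels, h=0.2750): 0.602249
R_{1,1} = 0.607182 + (0.607182 − 0.626753)/3 = 0.600658
R_{2,1} = 0.602249 + (0.602249 − 0.607182)/3 = 0.600605
R_{2,2} = 0.600605 + (0.600605 − 0.600658)/15 = 0.600601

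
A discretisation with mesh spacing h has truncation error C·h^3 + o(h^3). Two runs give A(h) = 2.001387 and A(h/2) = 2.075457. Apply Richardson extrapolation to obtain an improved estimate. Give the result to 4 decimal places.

2.0860

The leading error scales as h^3; refining by a factor of 2 reduces it by 2^3 = 8.
Extrapolated value = (8·A(h/2) − A(h)) / (8 − 1)
= (8·2.075457 − 2.001387) / 7
= 14.602269 / 7 = 2.086038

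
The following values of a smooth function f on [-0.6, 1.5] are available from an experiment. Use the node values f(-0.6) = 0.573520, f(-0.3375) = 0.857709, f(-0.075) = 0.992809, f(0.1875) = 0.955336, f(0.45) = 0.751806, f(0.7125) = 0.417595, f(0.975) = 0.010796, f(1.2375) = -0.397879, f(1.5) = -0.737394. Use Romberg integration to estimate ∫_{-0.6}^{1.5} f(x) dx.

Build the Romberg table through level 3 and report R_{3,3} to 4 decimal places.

R_{0,0} (trapezoid, 1 panel, h=2.1000): -0.172068
R_{1,0} (trapezoid, 2 panels, h=1.0500): 0.703362
R_{2,0} (trapezoid, 4 panels, h=0.5250): 0.878574
R_{3,0} (trapezoid, 8 panels, h=0.2625): 0.920387
R_{1,1} = 0.703362 + (0.703362 − (-0.172068))/3 = 0.995172
R_{2,1} = 0.878574 + (0.878574 − 0.703362)/3 = 0.936978
R_{3,1} = 0.920387 + (0.920387 − 0.878574)/3 = 0.934325
R_{2,2} = 0.936978 + (0.936978 − 0.995172)/15 = 0.933098
R_{3,2} = 0.934325 + (0.934325 − 0.936978)/15 = 0.934148
R_{3,3} = 0.934148 + (0.934148 − 0.933098)/63 = 0.934165

0.9342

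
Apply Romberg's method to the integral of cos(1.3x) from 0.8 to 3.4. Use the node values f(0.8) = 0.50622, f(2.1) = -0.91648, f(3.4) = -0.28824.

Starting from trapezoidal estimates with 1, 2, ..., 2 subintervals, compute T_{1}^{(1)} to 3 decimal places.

-1.494

T_{0}^{(0)} (trapezoid, 1 panel, h=2.6000): 0.28337
T_{1}^{(0)} (trapezoid, 2 panels, h=1.3000): -1.04974
T_{1}^{(1)} = -1.04974 + (-1.04974 − 0.28337)/3 = -1.49411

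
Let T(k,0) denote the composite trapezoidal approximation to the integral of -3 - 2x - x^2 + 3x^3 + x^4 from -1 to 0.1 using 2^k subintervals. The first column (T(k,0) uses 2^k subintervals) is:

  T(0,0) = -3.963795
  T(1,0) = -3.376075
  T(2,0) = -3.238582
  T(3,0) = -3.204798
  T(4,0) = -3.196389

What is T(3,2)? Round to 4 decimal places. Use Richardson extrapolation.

-3.1936

Richardson extrapolation on the trapezoidal column (denominator 4−1=3):
T(2,1) = (4·(-3.238582) − (-3.376075)) / 3 = -3.192751
T(3,1) = -3.204798 + (-3.204798 − (-3.238582))/3 = -3.193537
T(3,2) = (16·(-3.193537) − (-3.192751)) / 15 = -3.193589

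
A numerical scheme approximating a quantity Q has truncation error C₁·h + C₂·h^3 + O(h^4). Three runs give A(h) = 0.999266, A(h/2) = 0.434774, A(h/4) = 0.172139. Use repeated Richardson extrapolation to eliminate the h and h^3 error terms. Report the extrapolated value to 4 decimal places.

-0.0849

First eliminate the h term (factor 2^1 = 2):
  B₁ = (2·0.434774 − 0.999266)/1 = -0.129718
  B₂ = (2·0.172139 − 0.434774)/1 = -0.090496
Then eliminate the h^3 term (factor 2^3 = 8):
  (8·(-0.090496) − (-0.129718))/7 = -0.084893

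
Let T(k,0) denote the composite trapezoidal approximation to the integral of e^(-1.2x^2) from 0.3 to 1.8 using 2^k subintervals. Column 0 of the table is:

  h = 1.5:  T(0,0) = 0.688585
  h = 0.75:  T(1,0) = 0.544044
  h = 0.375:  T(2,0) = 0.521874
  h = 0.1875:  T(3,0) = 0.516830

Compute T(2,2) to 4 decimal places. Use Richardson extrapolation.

T(1,1) = 0.544044 + (0.544044 − 0.688585)/3 = 0.495864
T(2,1) = 0.521874 + (0.521874 − 0.544044)/3 = 0.514484
T(2,2) = (16·0.514484 − 0.495864) / 15 = 0.515725

0.5157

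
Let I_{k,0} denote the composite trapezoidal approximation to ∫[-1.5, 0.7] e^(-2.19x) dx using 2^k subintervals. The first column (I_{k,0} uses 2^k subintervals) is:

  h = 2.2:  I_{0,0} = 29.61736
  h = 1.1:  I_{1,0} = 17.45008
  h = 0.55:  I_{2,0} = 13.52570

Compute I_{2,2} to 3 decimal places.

12.139

Richardson extrapolation on the trapezoidal column (denominator 4−1=3):
I_{1,1} = 17.45008 + (17.45008 − 29.61736)/3 = 13.39432
I_{2,1} = 13.52570 + (13.52570 − 17.45008)/3 = 12.21757
I_{2,2} = 12.21757 + (12.21757 − 13.39432)/15 = 12.13912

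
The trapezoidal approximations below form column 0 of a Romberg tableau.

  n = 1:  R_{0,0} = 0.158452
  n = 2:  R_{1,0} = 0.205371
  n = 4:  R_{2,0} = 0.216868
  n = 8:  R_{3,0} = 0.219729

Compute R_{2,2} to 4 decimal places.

Richardson extrapolation on the trapezoidal column (denominator 4−1=3):
R_{1,1} = (4·0.205371 − 0.158452) / 3 = 0.221011
R_{2,1} = (4·0.216868 − 0.205371) / 3 = 0.220700
R_{2,2} = (16·0.220700 − 0.221011) / 15 = 0.220679

0.2207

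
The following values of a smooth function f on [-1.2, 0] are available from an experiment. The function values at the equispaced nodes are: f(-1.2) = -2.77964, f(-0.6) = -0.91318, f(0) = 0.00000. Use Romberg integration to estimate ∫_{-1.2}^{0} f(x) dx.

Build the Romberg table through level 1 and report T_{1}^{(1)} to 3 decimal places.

-1.286

T_{0}^{(0)} (trapezoid, 1 panel, h=1.2000): -1.66778
T_{1}^{(0)} (trapezoid, 2 panels, h=0.6000): -1.38180
T_{1}^{(1)} = -1.38180 + (-1.38180 − (-1.66778))/3 = -1.28647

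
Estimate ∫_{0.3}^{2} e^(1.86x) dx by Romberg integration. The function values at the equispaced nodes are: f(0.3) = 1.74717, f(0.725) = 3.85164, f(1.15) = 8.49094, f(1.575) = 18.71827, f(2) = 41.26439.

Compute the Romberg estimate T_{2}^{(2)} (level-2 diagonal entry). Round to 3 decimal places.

T_{0}^{(0)} (trapezoid, 1 panel, h=1.7000): 36.55983
T_{1}^{(0)} (trapezoid, 2 panels, h=0.8500): 25.49721
T_{2}^{(0)} (trapezoid, 4 panels, h=0.4250): 22.34082
T_{1}^{(1)} = 25.49721 + (25.49721 − 36.55983)/3 = 21.80967
T_{2}^{(1)} = 22.34082 + (22.34082 − 25.49721)/3 = 21.28869
T_{2}^{(2)} = 21.28869 + (21.28869 − 21.80967)/15 = 21.25396

21.254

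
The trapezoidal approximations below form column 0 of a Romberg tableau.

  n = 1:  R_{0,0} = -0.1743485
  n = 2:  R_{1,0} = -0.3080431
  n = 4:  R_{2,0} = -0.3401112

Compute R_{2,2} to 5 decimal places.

Richardson extrapolation on the trapezoidal column (denominator 4−1=3):
R_{1,1} = -0.3080431 + (-0.3080431 − (-0.1743485))/3 = -0.3526080
R_{2,1} = -0.3401112 + (-0.3401112 − (-0.3080431))/3 = -0.3508006
R_{2,2} = (16·(-0.3508006) − (-0.3526080)) / 15 = -0.3506801

-0.35068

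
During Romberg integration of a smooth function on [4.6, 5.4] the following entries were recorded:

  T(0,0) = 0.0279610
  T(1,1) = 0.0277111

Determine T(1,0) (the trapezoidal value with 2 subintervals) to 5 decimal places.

From T(1,1) = (4·T(1,0) − T(0,0))/3, solve for T(1,0):
4·T(1,0) = 3·0.0277111 + 0.0279610 = 0.1110943
T(1,0) = 0.0277736

0.02777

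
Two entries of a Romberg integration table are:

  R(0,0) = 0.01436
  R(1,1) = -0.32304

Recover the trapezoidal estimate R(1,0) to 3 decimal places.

-0.239

From R(1,1) = (4·R(1,0) − R(0,0))/3, solve for R(1,0):
4·R(1,0) = 3·(-0.32304) + 0.01436 = -0.95476
R(1,0) = -0.23869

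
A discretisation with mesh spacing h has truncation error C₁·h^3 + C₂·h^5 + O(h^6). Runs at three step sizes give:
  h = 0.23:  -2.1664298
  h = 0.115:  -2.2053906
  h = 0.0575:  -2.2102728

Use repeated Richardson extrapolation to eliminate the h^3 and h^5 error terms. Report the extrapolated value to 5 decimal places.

First eliminate the h^3 term (factor 2^3 = 8):
  B₁ = (8·(-2.2053906) − (-2.1664298))/7 = -2.2109564
  B₂ = (8·(-2.2102728) − (-2.2053906))/7 = -2.2109703
Then eliminate the h^5 term (factor 2^5 = 32):
  (32·(-2.2109703) − (-2.2109564))/31 = -2.2109707

-2.21097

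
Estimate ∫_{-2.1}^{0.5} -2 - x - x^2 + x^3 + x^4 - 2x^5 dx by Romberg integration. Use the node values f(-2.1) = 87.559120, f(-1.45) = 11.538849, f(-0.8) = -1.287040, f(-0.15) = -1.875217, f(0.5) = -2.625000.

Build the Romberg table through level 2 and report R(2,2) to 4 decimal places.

R(0,0) (trapezoid, 1 panel, h=2.6000): 110.414356
R(1,0) (trapezoid, 2 panels, h=1.3000): 53.534026
R(2,0) (trapezoid, 4 panels, h=0.6500): 33.048374
R(1,1) = 53.534026 + (53.534026 − 110.414356)/3 = 34.573916
R(2,1) = 33.048374 + (33.048374 − 53.534026)/3 = 26.219823
R(2,2) = 26.219823 + (26.219823 − 34.573916)/15 = 25.662883

25.6629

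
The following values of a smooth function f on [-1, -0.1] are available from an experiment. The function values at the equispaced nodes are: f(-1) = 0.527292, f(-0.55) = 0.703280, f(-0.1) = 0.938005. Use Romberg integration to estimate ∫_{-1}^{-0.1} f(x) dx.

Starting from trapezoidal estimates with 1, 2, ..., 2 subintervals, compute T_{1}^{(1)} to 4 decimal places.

T_{0}^{(0)} (trapezoid, 1 panel, h=0.9000): 0.659384
T_{1}^{(0)} (trapezoid, 2 panels, h=0.4500): 0.646168
T_{1}^{(1)} = 0.646168 + (0.646168 − 0.659384)/3 = 0.641763

0.6418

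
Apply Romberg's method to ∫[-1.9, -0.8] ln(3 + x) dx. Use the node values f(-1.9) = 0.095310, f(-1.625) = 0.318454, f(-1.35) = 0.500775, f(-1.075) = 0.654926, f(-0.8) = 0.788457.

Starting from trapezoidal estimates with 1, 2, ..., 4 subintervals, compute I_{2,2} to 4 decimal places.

I_{0,0} (trapezoid, 1 panel, h=1.1000): 0.486072
I_{1,0} (trapezoid, 2 panels, h=0.5500): 0.518462
I_{2,0} (trapezoid, 4 panels, h=0.2750): 0.526911
I_{1,1} = 0.518462 + (0.518462 − 0.486072)/3 = 0.529259
I_{2,1} = 0.526911 + (0.526911 − 0.518462)/3 = 0.529727
I_{2,2} = 0.529727 + (0.529727 − 0.529259)/15 = 0.529758

0.5298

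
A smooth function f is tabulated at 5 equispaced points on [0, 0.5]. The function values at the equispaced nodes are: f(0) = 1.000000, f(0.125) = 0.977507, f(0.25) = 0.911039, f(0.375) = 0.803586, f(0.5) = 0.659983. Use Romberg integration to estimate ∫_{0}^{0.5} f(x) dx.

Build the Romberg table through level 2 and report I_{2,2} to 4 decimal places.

I_{0,0} (trapezoid, 1 panel, h=0.5000): 0.414996
I_{1,0} (trapezoid, 2 panels, h=0.2500): 0.435258
I_{2,0} (trapezoid, 4 panels, h=0.1250): 0.440265
I_{1,1} = 0.435258 + (0.435258 − 0.414996)/3 = 0.442012
I_{2,1} = 0.440265 + (0.440265 − 0.435258)/3 = 0.441934
I_{2,2} = 0.441934 + (0.441934 − 0.442012)/15 = 0.441929

0.4419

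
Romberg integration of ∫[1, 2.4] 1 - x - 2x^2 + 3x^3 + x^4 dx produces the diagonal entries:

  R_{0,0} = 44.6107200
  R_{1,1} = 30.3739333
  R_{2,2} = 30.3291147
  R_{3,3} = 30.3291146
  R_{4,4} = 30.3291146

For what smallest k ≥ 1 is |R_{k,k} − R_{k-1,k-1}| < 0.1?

|R_{1,1} − R_{0,0}| = 14.2367867 ≥ 0.1
|R_{2,2} − R_{1,1}| = 0.0448186 < 0.1

k = 2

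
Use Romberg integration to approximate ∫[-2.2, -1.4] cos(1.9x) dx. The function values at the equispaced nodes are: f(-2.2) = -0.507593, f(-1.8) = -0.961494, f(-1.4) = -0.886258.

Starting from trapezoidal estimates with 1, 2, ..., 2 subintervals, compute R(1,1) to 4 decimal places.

-0.6986

R(0,0) (trapezoid, 1 panel, h=0.8000): -0.557540
R(1,0) (trapezoid, 2 panels, h=0.4000): -0.663368
R(1,1) = -0.663368 + (-0.663368 − (-0.557540))/3 = -0.698644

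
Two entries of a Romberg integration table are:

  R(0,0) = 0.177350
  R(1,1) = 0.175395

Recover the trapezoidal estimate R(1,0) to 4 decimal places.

0.1759

From R(1,1) = (4·R(1,0) − R(0,0))/3, solve for R(1,0):
4·R(1,0) = 3·0.175395 + 0.177350 = 0.703535
R(1,0) = 0.175884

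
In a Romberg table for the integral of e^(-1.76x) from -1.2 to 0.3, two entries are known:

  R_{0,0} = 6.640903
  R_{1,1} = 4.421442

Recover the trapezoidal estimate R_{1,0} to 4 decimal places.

4.9763

From R_{1,1} = (4·R_{1,0} − R_{0,0})/3, solve for R_{1,0}:
4·R_{1,0} = 3·4.421442 + 6.640903 = 19.905229
R_{1,0} = 4.976307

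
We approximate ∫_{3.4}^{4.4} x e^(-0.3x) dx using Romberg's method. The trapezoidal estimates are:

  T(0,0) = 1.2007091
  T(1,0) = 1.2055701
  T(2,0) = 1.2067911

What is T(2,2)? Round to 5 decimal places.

1.20720

Richardson extrapolation on the trapezoidal column (denominator 4−1=3):
T(1,1) = 1.2055701 + (1.2055701 − 1.2007091)/3 = 1.2071904
T(2,1) = 1.2067911 + (1.2067911 − 1.2055701)/3 = 1.2071981
T(2,2) = (16·1.2071981 − 1.2071904) / 15 = 1.2071986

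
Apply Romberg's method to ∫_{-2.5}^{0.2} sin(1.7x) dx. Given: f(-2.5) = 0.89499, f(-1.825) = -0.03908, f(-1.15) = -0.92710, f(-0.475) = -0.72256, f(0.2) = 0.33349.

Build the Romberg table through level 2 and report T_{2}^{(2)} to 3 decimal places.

T_{0}^{(0)} (trapezoid, 1 panel, h=2.7000): 1.65845
T_{1}^{(0)} (trapezoid, 2 panels, h=1.3500): -0.42236
T_{2}^{(0)} (trapezoid, 4 panels, h=0.6750): -0.72529
T_{1}^{(1)} = -0.42236 + (-0.42236 − 1.65845)/3 = -1.11596
T_{2}^{(1)} = -0.72529 + (-0.72529 − (-0.42236))/3 = -0.82627
T_{2}^{(2)} = -0.82627 + (-0.82627 − (-1.11596))/15 = -0.80696

-0.807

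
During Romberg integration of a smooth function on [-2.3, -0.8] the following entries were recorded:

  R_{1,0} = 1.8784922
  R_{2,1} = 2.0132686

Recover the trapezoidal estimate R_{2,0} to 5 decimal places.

1.97957

From R_{2,1} = (4·R_{2,0} − R_{1,0})/3, solve for R_{2,0}:
4·R_{2,0} = 3·2.0132686 + 1.8784922 = 7.9182980
R_{2,0} = 1.9795745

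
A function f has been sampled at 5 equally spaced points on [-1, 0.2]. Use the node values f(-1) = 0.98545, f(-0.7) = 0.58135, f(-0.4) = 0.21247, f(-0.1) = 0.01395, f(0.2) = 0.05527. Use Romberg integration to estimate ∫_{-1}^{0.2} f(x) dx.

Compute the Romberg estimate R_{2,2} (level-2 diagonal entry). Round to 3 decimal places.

0.385

R_{0,0} (trapezoid, 1 panel, h=1.2000): 0.62443
R_{1,0} (trapezoid, 2 panels, h=0.6000): 0.43970
R_{2,0} (trapezoid, 4 panels, h=0.3000): 0.39844
R_{1,1} = 0.43970 + (0.43970 − 0.62443)/3 = 0.37812
R_{2,1} = 0.39844 + (0.39844 − 0.43970)/3 = 0.38469
R_{2,2} = 0.38469 + (0.38469 − 0.37812)/15 = 0.38513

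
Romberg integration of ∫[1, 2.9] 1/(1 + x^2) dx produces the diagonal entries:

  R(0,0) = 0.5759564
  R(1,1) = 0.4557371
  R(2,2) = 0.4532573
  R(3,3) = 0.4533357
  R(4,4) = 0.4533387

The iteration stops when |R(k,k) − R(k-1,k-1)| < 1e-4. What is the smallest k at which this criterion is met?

k = 3

|R(1,1) − R(0,0)| = 0.1202193 ≥ 1e-4
|R(2,2) − R(1,1)| = 0.0024798 ≥ 1e-4
|R(3,3) − R(2,2)| = 0.0000784 < 1e-4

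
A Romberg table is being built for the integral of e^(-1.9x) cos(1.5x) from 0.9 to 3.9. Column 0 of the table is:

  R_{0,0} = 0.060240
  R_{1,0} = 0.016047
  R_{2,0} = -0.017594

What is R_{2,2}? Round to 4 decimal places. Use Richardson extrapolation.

R_{1,1} = (4·0.016047 − 0.060240) / 3 = 0.001316
R_{2,1} = (4·(-0.017594) − 0.016047) / 3 = -0.028808
R_{2,2} = -0.028808 + (-0.028808 − 0.001316)/15 = -0.030816

-0.0308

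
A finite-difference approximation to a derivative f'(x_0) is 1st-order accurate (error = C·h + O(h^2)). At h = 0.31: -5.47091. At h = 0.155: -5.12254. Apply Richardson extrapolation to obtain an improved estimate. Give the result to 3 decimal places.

-4.774

The leading error scales as h; refining by a factor of 2 reduces it by 2^1 = 2.
Extrapolated value = (2·A(h/2) − A(h)) / (2 − 1)
= (2·(-5.12254) − (-5.47091)) / 1
= -4.77417 / 1 = -4.77417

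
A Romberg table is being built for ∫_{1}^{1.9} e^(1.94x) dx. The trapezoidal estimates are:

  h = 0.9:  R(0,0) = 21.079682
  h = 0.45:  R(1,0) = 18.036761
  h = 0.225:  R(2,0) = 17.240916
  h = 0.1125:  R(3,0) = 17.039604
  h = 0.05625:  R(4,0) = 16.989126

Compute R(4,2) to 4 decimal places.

16.9723

Richardson extrapolation on the trapezoidal column (denominator 4−1=3):
R(3,1) = (4·17.039604 − 17.240916) / 3 = 16.972500
R(4,1) = (4·16.989126 − 17.039604) / 3 = 16.972300
R(4,2) = (16·16.972300 − 16.972500) / 15 = 16.972287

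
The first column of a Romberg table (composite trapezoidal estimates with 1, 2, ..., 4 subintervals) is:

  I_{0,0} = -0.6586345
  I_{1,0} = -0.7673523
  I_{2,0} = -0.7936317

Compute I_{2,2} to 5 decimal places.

I_{1,1} = (4·(-0.7673523) − (-0.6586345)) / 3 = -0.8035916
I_{2,1} = -0.7936317 + (-0.7936317 − (-0.7673523))/3 = -0.8023915
I_{2,2} = -0.8023915 + (-0.8023915 − (-0.8035916))/15 = -0.8023115

-0.80231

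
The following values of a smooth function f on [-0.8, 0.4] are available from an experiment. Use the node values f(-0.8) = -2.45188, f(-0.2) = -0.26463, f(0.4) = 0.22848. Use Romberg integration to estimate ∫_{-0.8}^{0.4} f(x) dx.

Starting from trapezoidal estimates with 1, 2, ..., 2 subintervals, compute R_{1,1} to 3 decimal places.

R_{0,0} (trapezoid, 1 panel, h=1.2000): -1.33404
R_{1,0} (trapezoid, 2 panels, h=0.6000): -0.82580
R_{1,1} = -0.82580 + (-0.82580 − (-1.33404))/3 = -0.65639

-0.656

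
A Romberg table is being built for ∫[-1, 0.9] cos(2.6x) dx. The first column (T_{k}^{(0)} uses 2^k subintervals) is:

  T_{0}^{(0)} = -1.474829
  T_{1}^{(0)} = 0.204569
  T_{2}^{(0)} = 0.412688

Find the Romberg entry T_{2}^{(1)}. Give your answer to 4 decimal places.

T_{2}^{(1)} = 0.412688 + (0.412688 − 0.204569)/3 = 0.482061
(Column j=1 coincides with Simpson's rule on the same nodes.)

0.4821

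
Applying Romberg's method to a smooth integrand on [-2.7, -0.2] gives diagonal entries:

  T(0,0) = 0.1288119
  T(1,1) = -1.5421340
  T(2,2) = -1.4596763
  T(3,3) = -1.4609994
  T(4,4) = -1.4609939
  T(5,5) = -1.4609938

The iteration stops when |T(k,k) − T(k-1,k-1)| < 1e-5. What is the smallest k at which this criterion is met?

k = 4

|T(1,1) − T(0,0)| = 1.6709459 ≥ 1e-5
|T(2,2) − T(1,1)| = 0.0824577 ≥ 1e-5
|T(3,3) − T(2,2)| = 0.0013231 ≥ 1e-5
|T(4,4) − T(3,3)| = 0.0000055 < 1e-5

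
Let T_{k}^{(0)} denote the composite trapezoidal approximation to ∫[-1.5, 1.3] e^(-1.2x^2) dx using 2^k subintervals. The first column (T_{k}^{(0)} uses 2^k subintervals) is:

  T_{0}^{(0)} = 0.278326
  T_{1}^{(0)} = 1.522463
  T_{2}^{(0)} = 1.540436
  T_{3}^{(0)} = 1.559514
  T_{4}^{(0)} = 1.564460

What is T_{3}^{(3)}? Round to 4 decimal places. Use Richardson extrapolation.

1.5679

T_{1}^{(1)} = 1.522463 + (1.522463 − 0.278326)/3 = 1.937175
T_{2}^{(1)} = 1.540436 + (1.540436 − 1.522463)/3 = 1.546427
T_{3}^{(1)} = 1.559514 + (1.559514 − 1.540436)/3 = 1.565873
T_{2}^{(2)} = (16·1.546427 − 1.937175) / 15 = 1.520377
T_{3}^{(2)} = (16·1.565873 − 1.546427) / 15 = 1.567169
T_{3}^{(3)} = (64·1.567169 − 1.520377) / 63 = 1.567912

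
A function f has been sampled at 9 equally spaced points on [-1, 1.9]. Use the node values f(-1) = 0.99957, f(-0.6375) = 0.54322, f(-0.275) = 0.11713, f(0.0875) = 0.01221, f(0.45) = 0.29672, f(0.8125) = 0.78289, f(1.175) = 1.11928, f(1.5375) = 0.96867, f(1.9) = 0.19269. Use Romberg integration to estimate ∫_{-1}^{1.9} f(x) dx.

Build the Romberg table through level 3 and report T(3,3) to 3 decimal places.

1.629

T(0,0) (trapezoid, 1 panel, h=2.9000): 1.72878
T(1,0) (trapezoid, 2 panels, h=1.4500): 1.29463
T(2,0) (trapezoid, 4 panels, h=0.7250): 1.54371
T(3,0) (trapezoid, 8 panels, h=0.3625): 1.60814
T(1,1) = 1.29463 + (1.29463 − 1.72878)/3 = 1.14991
T(2,1) = 1.54371 + (1.54371 − 1.29463)/3 = 1.62674
T(3,1) = 1.60814 + (1.60814 − 1.54371)/3 = 1.62962
T(2,2) = 1.62674 + (1.62674 − 1.14991)/15 = 1.65853
T(3,2) = 1.62962 + (1.62962 − 1.62674)/15 = 1.62981
T(3,3) = 1.62981 + (1.62981 − 1.65853)/63 = 1.62935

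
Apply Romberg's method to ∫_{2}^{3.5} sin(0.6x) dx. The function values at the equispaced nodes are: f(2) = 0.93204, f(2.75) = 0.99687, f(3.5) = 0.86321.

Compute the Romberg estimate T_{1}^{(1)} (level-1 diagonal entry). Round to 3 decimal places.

1.446

T_{0}^{(0)} (trapezoid, 1 panel, h=1.5000): 1.34644
T_{1}^{(0)} (trapezoid, 2 panels, h=0.7500): 1.42087
T_{1}^{(1)} = 1.42087 + (1.42087 − 1.34644)/3 = 1.44568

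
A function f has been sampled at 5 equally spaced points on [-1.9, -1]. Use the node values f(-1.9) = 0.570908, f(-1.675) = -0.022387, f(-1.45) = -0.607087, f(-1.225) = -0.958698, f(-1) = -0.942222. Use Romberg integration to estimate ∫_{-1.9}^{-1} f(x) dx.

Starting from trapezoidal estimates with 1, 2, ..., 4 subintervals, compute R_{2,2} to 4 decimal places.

-0.4128

R_{0,0} (trapezoid, 1 panel, h=0.9000): -0.167091
R_{1,0} (trapezoid, 2 panels, h=0.4500): -0.356735
R_{2,0} (trapezoid, 4 panels, h=0.2250): -0.399112
R_{1,1} = -0.356735 + (-0.356735 − (-0.167091))/3 = -0.419950
R_{2,1} = -0.399112 + (-0.399112 − (-0.356735))/3 = -0.413238
R_{2,2} = -0.413238 + (-0.413238 − (-0.419950))/15 = -0.412791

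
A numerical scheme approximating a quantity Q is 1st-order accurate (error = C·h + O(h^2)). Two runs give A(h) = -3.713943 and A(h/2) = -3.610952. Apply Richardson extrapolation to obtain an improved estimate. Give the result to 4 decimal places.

-3.5080

The leading error scales as h; refining by a factor of 2 reduces it by 2^1 = 2.
Extrapolated value = (2·A(h/2) − A(h)) / (2 − 1)
= (2·(-3.610952) − (-3.713943)) / 1
= -3.507961 / 1 = -3.507961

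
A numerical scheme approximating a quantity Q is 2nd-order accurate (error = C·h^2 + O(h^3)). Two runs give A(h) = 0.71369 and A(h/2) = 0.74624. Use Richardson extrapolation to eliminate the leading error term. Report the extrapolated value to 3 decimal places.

0.757

The leading error scales as h^2; refining by a factor of 2 reduces it by 2^2 = 4.
Extrapolated value = (4·A(h/2) − A(h)) / (4 − 1)
= (4·0.74624 − 0.71369) / 3
= 2.27127 / 3 = 0.75709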